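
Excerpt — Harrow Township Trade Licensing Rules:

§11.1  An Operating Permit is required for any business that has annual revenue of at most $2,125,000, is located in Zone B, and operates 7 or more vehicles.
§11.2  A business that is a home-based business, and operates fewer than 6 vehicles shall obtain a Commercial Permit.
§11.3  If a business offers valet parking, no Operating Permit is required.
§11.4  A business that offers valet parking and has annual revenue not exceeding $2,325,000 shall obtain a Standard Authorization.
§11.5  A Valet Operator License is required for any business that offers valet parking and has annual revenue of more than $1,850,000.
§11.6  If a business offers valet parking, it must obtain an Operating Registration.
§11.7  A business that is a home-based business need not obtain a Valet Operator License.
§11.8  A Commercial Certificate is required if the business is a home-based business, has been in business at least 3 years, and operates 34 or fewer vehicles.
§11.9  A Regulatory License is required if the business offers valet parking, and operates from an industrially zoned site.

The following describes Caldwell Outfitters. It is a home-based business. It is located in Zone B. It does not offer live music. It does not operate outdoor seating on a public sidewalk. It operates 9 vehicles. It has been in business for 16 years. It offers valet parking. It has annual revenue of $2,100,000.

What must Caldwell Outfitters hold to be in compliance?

§11.1 revenue $2,100,000 ≤ $2,125,000; is located in Zone B; vehicles 9 ≥ 7 → Operating Permit required.
§11.2 is a home-based business; vehicles 9 ≥ 6 → Commercial Permit not required.
§11.3 offers valet parking → exempt from Operating Permit.
§11.4 offers valet parking; revenue $2,100,000 ≤ $2,325,000 → Standard Authorization required.
§11.5 offers valet parking; revenue $2,100,000 > $1,850,000 → Valet Operator License required.
§11.6 offers valet parking → Operating Registration required.
§11.7 is a home-based business → exempt from Valet Operator License.
§11.8 is a home-based business; years in business 16 ≥ 3; vehicles 9 ≤ 34 → Commercial Certificate required.
§11.9 offers valet parking; is a home-based business (not: operates from an industrially zoned site) → Regulatory License not required.

Commercial Certificate, Operating Registration, Standard Authorization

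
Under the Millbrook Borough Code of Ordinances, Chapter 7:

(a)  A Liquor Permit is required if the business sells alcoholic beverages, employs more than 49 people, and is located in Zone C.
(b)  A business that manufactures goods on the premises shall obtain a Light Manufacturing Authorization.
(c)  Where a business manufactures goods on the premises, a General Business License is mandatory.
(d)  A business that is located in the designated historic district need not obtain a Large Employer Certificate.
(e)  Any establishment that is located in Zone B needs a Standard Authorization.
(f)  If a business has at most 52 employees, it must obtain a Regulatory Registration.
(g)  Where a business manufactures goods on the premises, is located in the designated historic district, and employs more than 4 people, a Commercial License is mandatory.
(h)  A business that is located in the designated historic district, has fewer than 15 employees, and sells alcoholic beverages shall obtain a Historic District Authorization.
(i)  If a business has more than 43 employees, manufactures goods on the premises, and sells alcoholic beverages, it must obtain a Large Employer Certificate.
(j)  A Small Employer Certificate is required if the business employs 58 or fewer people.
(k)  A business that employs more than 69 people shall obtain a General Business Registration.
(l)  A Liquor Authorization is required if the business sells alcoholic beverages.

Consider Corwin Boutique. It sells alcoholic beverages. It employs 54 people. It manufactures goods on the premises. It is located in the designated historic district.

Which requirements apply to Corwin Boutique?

(a) sells alcoholic beverages; employees 54 > 49; is located in the designated historic district (not: is located in Zone C) → Liquor Permit not required.
(b) manufactures goods on the premises → Light Manufacturing Authorization required.
(c) manufactures goods on the premises → General Business License required.
(d) is located in the designated historic district → exempt from Large Employer Certificate.
(e) is located in the designated historic district (not: is located in Zone B) → Standard Authorization not required.
(f) employees 54 > 52 → Regulatory Registration not required.
(g) manufactures goods on the premises; is located in the designated historic district; employees 54 > 4 → Commercial License required.
(h) is located in the designated historic district; employees 54 ≥ 15; sells alcoholic beverages → Historic District Authorization not required.
(i) employees 54 > 43; manufactures goods on the premises; sells alcoholic beverages → Large Employer Certificate required.
(j) employees 54 ≤ 58 → Small Employer Certificate required.
(k) employees 54 ≤ 69 → General Business Registration not required.
(l) sells alcoholic beverages → Liquor Authorization required.

Commercial License, General Business License, Light Manufacturing Authorization, Liquor Authorization, Small Employer Certificate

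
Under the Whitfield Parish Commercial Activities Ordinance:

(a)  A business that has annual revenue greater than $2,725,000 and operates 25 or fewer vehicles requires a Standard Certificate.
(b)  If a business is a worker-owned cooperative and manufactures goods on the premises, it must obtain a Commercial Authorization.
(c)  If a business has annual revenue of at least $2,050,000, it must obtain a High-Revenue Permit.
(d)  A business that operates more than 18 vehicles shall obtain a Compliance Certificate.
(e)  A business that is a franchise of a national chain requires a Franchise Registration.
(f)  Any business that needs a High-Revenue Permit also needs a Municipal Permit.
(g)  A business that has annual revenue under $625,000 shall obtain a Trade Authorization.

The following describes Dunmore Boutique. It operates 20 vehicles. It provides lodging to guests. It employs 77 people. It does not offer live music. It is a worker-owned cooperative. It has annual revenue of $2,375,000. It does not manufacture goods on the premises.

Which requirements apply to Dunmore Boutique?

Compliance Certificate, High-Revenue Permit, Municipal Permit

(a) revenue $2,375,000 ≤ $2,725,000; vehicles 20 ≤ 25 → Standard Certificate not required.
(b) is a worker-owned cooperative; does not manufacture goods on the premises → Commercial Authorization not required.
(c) revenue $2,375,000 ≥ $2,050,000 → High-Revenue Permit required.
(d) vehicles 20 > 18 → Compliance Certificate required.
(e) is a worker-owned cooperative (not: is a franchise of a national chain) → Franchise Registration not required.
(f) High-Revenue Permit is required → Municipal Permit also required.
(g) revenue $2,375,000 ≥ $625,000 → Trade Authorization not required.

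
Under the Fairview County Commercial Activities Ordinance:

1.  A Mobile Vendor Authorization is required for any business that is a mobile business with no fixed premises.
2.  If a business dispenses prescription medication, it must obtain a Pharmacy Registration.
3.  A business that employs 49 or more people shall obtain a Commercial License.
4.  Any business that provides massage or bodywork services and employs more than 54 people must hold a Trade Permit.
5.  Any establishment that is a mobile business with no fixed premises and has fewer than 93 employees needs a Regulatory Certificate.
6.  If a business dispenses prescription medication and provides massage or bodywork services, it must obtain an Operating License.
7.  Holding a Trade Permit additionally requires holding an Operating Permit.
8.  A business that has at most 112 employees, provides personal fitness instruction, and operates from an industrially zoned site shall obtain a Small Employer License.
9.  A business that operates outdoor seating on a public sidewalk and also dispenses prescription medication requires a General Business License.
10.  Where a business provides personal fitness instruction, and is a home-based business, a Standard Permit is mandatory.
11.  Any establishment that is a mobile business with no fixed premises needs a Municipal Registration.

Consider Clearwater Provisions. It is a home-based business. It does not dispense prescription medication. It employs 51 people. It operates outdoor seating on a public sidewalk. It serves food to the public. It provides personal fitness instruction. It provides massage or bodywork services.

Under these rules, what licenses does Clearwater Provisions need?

1. is a home-based business (not: is a mobile business with no fixed premises) → Mobile Vendor Authorization not required.
2. does not dispense prescription medication → Pharmacy Registration not required.
3. employees 51 ≥ 49 → Commercial License required.
4. provides massage or bodywork services; employees 51 ≤ 54 → Trade Permit not required.
5. is a home-based business (not: is a mobile business with no fixed premises); employees 51 < 93 → Regulatory Certificate not required.
6. does not dispense prescription medication; provides massage or bodywork services → Operating License not required.
7. Trade Permit is not required → no effect.
8. employees 51 ≤ 112; provides personal fitness instruction; is a home-based business (not: operates from an industrially zoned site) → Small Employer License not required.
9. operates outdoor seating on a public sidewalk; does not dispense prescription medication → General Business License not required.
10. provides personal fitness instruction; is a home-based business → Standard Permit required.
11. is a home-based business (not: is a mobile business with no fixed premises) → Municipal Registration not required.

Commercial License, Standard Permit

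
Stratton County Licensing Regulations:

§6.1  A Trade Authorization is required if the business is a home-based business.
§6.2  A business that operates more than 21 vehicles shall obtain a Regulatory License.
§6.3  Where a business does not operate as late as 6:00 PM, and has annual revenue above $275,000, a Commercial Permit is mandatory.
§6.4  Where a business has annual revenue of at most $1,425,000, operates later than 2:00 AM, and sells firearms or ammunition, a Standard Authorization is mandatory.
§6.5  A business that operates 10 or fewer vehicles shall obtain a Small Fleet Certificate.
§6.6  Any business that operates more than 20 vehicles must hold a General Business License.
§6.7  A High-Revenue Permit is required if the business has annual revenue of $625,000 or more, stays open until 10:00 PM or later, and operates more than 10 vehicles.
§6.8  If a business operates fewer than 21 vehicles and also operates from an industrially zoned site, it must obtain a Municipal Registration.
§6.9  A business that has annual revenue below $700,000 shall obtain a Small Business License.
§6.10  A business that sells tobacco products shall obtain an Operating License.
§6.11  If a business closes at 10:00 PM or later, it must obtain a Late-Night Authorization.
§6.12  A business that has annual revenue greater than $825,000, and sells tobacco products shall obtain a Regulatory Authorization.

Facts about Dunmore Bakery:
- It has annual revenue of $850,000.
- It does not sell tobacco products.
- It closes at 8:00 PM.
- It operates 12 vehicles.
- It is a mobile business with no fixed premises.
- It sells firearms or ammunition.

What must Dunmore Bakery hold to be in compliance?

§6.1 is a mobile business with no fixed premises (not: is a home-based business) → Trade Authorization not required.
§6.2 vehicles 12 ≤ 21 → Regulatory License not required.
§6.3 closes 8:00 PM, after 6:00 PM; revenue $850,000 > $275,000 → Commercial Permit not required.
§6.4 revenue $850,000 ≤ $1,425,000; closes 8:00 PM, at/before 2:00 AM; sells firearms or ammunition → Standard Authorization not required.
§6.5 vehicles 12 > 10 → Small Fleet Certificate not required.
§6.6 vehicles 12 ≤ 20 → General Business License not required.
§6.7 revenue $850,000 ≥ $625,000; closes 8:00 PM, at/before 10:00 PM; vehicles 12 > 10 → High-Revenue Permit not required.
§6.8 vehicles 12 < 21; is a mobile business with no fixed premises (not: operates from an industrially zoned site) → Municipal Registration not required.
§6.9 revenue $850,000 ≥ $700,000 → Small Business License not required.
§6.10 does not sell tobacco products → Operating License not required.
§6.11 closes 8:00 PM, at/before 10:00 PM → Late-Night Authorization not required.
§6.12 revenue $850,000 > $825,000; does not sell tobacco products → Regulatory Authorization not required.

None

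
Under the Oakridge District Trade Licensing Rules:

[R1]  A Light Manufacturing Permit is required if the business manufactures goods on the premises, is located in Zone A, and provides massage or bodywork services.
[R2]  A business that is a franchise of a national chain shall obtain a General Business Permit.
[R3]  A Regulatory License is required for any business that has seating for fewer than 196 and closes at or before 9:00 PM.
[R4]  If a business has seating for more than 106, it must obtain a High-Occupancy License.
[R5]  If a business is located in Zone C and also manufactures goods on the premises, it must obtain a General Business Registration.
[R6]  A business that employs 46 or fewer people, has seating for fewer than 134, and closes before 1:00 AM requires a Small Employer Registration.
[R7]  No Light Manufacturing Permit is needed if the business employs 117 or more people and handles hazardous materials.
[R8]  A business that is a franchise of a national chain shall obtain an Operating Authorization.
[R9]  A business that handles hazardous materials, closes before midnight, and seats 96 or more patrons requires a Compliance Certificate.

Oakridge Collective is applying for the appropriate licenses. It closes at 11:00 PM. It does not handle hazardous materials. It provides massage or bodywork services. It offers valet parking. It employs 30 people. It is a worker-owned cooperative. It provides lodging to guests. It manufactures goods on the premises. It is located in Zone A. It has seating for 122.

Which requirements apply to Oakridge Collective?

[R1] manufactures goods on the premises; is located in Zone A; provides massage or bodywork services → Light Manufacturing Permit required.
[R2] is a worker-owned cooperative (not: is a franchise of a national chain) → General Business Permit not required.
[R3] seating 122 < 196; closes 11:00 PM, after 9:00 PM → Regulatory License not required.
[R4] seating 122 > 106 → High-Occupancy License required.
[R5] is located in Zone A (not: is located in Zone C); manufactures goods on the premises → General Business Registration not required.
[R6] employees 30 ≤ 46; seating 122 < 134; closes 11:00 PM, at/before 1:00 AM → Small Employer Registration required.
[R7] employees 30 < 117; does not handle hazardous materials → Light Manufacturing Permit exemption does not apply.
[R8] is a worker-owned cooperative (not: is a franchise of a national chain) → Operating Authorization not required.
[R9] does not handle hazardous materials; closes 11:00 PM, at/before midnight; seating 122 ≥ 96 → Compliance Certificate not required.

High-Occupancy License, Light Manufacturing Permit, Small Employer Registration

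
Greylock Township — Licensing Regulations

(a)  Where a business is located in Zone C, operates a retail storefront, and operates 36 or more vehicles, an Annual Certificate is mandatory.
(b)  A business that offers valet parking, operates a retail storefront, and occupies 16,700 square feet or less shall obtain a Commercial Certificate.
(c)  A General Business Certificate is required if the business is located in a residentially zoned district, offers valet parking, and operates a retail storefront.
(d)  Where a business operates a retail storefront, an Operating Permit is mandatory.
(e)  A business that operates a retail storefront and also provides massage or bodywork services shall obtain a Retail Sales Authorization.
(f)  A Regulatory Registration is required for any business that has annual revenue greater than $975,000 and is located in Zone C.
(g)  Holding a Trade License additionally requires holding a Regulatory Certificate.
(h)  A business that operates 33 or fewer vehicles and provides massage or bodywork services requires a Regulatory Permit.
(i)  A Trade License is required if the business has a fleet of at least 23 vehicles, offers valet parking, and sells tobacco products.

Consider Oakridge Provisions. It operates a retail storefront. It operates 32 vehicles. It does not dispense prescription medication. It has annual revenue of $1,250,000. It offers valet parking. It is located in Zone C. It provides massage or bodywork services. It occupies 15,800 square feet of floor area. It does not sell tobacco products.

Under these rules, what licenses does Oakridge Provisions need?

(a) is located in Zone C; operates a retail storefront; vehicles 32 < 36 → Annual Certificate not required.
(b) offers valet parking; operates a retail storefront; floor area 15,800 square feet ≤ 16,700 square feet → Commercial Certificate required.
(c) is located in Zone C (not: is located in a residentially zoned district); offers valet parking; operates a retail storefront → General Business Certificate not required.
(d) operates a retail storefront → Operating Permit required.
(e) operates a retail storefront; provides massage or bodywork services → Retail Sales Authorization required.
(f) revenue $1,250,000 > $975,000; is located in Zone C → Regulatory Registration required.
(g) Trade License is not required → no effect.
(h) vehicles 32 ≤ 33; provides massage or bodywork services → Regulatory Permit required.
(i) vehicles 32 ≥ 23; offers valet parking; does not sell tobacco products → Trade License not required.

Commercial Certificate, Operating Permit, Regulatory Permit, Regulatory Registration, Retail Sales Authorization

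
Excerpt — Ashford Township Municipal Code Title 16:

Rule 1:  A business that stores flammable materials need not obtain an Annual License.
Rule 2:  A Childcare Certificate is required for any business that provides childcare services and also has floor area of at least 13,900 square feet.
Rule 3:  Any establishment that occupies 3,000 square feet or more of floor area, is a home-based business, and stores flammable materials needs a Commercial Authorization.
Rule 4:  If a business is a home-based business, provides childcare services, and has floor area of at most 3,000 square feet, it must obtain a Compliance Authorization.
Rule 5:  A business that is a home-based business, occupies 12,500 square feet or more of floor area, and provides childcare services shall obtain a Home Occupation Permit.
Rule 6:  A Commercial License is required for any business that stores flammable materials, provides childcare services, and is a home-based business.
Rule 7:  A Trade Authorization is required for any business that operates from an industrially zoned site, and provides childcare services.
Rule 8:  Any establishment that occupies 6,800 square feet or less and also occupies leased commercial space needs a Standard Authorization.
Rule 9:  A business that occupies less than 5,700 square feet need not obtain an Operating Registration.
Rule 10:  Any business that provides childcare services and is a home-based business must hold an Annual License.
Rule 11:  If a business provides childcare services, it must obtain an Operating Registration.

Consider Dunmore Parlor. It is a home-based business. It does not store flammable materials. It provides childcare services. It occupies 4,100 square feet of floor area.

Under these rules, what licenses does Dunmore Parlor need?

Rule 1: does not store flammable materials → Annual License exemption does not apply.
Rule 2: provides childcare services; floor area 4,100 square feet < 13,900 square feet → Childcare Certificate not required.
Rule 3: floor area 4,100 square feet ≥ 3,000 square feet; is a home-based business; does not store flammable materials → Commercial Authorization not required.
Rule 4: is a home-based business; provides childcare services; floor area 4,100 square feet > 3,000 square feet → Compliance Authorization not required.
Rule 5: is a home-based business; floor area 4,100 square feet < 12,500 square feet; provides childcare services → Home Occupation Permit not required.
Rule 6: does not store flammable materials; provides childcare services; is a home-based business → Commercial License not required.
Rule 7: is a home-based business (not: operates from an industrially zoned site); provides childcare services → Trade Authorization not required.
Rule 8: floor area 4,100 square feet ≤ 6,800 square feet; is a home-based business (not: occupies leased commercial space) → Standard Authorization not required.
Rule 9: floor area 4,100 square feet < 5,700 square feet → exempt from Operating Registration.
Rule 10: provides childcare services; is a home-based business → Annual License required.
Rule 11: provides childcare services → Operating Registration required.

Annual License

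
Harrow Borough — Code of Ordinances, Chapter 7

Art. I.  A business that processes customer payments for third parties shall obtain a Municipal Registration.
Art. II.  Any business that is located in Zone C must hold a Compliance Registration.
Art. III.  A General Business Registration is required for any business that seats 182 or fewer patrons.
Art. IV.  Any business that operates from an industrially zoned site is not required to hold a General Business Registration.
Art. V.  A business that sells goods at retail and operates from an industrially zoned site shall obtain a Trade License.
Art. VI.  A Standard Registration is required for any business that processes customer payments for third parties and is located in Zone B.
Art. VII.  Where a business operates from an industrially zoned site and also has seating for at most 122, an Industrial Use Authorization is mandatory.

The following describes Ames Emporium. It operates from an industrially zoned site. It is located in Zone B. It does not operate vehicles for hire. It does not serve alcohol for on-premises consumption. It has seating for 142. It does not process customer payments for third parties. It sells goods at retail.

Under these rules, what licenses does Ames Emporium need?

Trade License

Art. I. does not process customer payments for third parties → Municipal Registration not required.
Art. II. is located in Zone B (not: is located in Zone C) → Compliance Registration not required.
Art. III. seating 142 ≤ 182 → General Business Registration required.
Art. IV. operates from an industrially zoned site → exempt from General Business Registration.
Art. V. sells goods at retail; operates from an industrially zoned site → Trade License required.
Art. VI. does not process customer payments for third parties; is located in Zone B → Standard Registration not required.
Art. VII. operates from an industrially zoned site; seating 142 > 122 → Industrial Use Authorization not required.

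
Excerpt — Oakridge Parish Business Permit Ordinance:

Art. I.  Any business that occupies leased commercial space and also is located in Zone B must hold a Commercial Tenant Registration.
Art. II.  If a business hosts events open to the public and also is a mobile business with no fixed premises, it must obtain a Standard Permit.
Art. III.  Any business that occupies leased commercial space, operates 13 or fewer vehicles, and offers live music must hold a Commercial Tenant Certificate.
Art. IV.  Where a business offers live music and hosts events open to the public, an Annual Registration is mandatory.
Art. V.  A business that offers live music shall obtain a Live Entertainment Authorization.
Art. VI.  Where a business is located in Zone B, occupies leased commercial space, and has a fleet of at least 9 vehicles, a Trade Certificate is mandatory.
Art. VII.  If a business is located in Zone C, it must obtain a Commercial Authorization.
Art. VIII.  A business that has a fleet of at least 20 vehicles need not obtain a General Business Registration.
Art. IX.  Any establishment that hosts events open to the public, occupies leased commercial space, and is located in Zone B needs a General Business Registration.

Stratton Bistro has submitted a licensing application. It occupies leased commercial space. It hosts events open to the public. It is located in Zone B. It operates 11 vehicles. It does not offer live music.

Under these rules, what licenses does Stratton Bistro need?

Commercial Tenant Registration, General Business Registration, Trade Certificate

Art. I. occupies leased commercial space; is located in Zone B → Commercial Tenant Registration required.
Art. II. hosts events open to the public; occupies leased commercial space (not: is a mobile business with no fixed premises) → Standard Permit not required.
Art. III. occupies leased commercial space; vehicles 11 ≤ 13; does not offer live music → Commercial Tenant Certificate not required.
Art. IV. does not offer live music; hosts events open to the public → Annual Registration not required.
Art. V. does not offer live music → Live Entertainment Authorization not required.
Art. VI. is located in Zone B; occupies leased commercial space; vehicles 11 ≥ 9 → Trade Certificate required.
Art. VII. is located in Zone B (not: is located in Zone C) → Commercial Authorization not required.
Art. VIII. vehicles 11 < 20 → General Business Registration exemption does not apply.
Art. IX. hosts events open to the public; occupies leased commercial space; is located in Zone B → General Business Registration required.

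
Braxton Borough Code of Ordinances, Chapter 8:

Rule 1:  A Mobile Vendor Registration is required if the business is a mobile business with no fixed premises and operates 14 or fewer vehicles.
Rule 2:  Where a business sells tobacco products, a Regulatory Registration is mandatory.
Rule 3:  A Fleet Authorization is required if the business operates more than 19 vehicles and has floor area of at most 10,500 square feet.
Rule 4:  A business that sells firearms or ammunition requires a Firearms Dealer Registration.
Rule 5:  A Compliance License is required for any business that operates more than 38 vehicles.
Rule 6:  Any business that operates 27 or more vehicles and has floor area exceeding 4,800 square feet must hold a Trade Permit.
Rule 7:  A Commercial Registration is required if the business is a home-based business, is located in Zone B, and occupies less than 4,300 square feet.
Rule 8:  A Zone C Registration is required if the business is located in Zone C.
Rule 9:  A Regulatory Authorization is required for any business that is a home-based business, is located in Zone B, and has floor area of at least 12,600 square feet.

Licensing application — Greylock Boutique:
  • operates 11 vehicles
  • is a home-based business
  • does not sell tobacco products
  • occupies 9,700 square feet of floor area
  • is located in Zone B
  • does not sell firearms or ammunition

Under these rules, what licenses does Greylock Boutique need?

Rule 1: is a home-based business (not: is a mobile business with no fixed premises); vehicles 11 ≤ 14 → Mobile Vendor Registration not required.
Rule 2: does not sell tobacco products → Regulatory Registration not required.
Rule 3: vehicles 11 ≤ 19; floor area 9,700 square feet ≤ 10,500 square feet → Fleet Authorization not required.
Rule 4: does not sell firearms or ammunition → Firearms Dealer Registration not required.
Rule 5: vehicles 11 ≤ 38 → Compliance License not required.
Rule 6: vehicles 11 < 27; floor area 9,700 square feet > 4,800 square feet → Trade Permit not required.
Rule 7: is a home-based business; is located in Zone B; floor area 9,700 square feet ≥ 4,300 square feet → Commercial Registration not required.
Rule 8: is located in Zone B (not: is located in Zone C) → Zone C Registration not required.
Rule 9: is a home-based business; is located in Zone B; floor area 9,700 square feet < 12,600 square feet → Regulatory Authorization not required.

None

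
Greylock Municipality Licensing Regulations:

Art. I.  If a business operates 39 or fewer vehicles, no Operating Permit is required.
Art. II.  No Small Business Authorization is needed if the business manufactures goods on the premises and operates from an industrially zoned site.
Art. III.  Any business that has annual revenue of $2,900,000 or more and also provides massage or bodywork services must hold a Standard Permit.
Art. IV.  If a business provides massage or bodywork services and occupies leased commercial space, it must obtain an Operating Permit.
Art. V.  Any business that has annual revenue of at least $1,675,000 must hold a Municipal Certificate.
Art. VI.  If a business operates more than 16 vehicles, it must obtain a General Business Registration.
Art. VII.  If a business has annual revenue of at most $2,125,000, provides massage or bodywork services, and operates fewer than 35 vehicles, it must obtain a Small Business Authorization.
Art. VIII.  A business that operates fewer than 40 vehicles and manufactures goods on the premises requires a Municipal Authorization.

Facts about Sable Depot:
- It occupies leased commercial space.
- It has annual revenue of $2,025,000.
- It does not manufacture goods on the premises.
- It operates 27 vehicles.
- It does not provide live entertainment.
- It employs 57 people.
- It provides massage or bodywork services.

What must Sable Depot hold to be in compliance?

Art. I. vehicles 27 ≤ 39 → exempt from Operating Permit.
Art. II. does not manufacture goods on the premises; occupies leased commercial space (not: operates from an industrially zoned site) → Small Business Authorization exemption does not apply.
Art. III. revenue $2,025,000 < $2,900,000; provides massage or bodywork services → Standard Permit not required.
Art. IV. provides massage or bodywork services; occupies leased commercial space → Operating Permit required.
Art. V. revenue $2,025,000 ≥ $1,675,000 → Municipal Certificate required.
Art. VI. vehicles 27 > 16 → General Business Registration required.
Art. VII. revenue $2,025,000 ≤ $2,125,000; provides massage or bodywork services; vehicles 27 < 35 → Small Business Authorization required.
Art. VIII. vehicles 27 < 40; does not manufacture goods on the premises → Municipal Authorization not required.

General Business Registration, Municipal Certificate, Small Business Authorization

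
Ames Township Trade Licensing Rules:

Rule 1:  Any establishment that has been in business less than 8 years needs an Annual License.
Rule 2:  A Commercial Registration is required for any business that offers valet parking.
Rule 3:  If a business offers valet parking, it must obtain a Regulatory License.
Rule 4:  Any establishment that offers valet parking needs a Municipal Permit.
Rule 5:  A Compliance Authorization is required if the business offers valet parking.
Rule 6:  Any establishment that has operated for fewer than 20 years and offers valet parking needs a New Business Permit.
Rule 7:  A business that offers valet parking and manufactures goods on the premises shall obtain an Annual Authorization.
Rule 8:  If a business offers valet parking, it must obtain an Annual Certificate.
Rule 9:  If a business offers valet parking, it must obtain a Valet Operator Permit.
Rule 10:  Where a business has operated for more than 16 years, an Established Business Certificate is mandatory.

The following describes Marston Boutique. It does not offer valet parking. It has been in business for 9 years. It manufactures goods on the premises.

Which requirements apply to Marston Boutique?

None

Rule 1: years in business 9 ≥ 8 → Annual License not required.
Rule 2: does not offer valet parking → Commercial Registration not required.
Rule 3: does not offer valet parking → Regulatory License not required.
Rule 4: does not offer valet parking → Municipal Permit not required.
Rule 5: does not offer valet parking → Compliance Authorization not required.
Rule 6: years in business 9 < 20; does not offer valet parking → New Business Permit not required.
Rule 7: does not offer valet parking; manufactures goods on the premises → Annual Authorization not required.
Rule 8: does not offer valet parking → Annual Certificate not required.
Rule 9: does not offer valet parking → Valet Operator Permit not required.
Rule 10: years in business 9 ≤ 16 → Established Business Certificate not required.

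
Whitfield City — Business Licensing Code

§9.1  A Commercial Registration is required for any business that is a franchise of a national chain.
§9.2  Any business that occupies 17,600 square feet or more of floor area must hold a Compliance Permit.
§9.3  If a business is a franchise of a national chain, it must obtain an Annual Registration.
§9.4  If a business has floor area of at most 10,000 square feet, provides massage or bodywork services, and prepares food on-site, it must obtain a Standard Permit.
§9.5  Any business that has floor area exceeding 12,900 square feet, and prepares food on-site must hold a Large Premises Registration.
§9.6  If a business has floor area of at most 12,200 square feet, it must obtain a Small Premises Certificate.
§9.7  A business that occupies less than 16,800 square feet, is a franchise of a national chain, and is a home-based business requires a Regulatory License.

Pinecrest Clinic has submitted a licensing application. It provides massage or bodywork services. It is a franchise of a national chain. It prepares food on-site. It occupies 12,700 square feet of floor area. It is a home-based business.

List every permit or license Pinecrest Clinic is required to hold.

§9.1 is a franchise of a national chain → Commercial Registration required.
§9.2 floor area 12,700 square feet < 17,600 square feet → Compliance Permit not required.
§9.3 is a franchise of a national chain → Annual Registration required.
§9.4 floor area 12,700 square feet > 10,000 square feet; provides massage or bodywork services; prepares food on-site → Standard Permit not required.
§9.5 floor area 12,700 square feet ≤ 12,900 square feet; prepares food on-site → Large Premises Registration not required.
§9.6 floor area 12,700 square feet > 12,200 square feet → Small Premises Certificate not required.
§9.7 floor area 12,700 square feet < 16,800 square feet; is a franchise of a national chain; is a home-based business → Regulatory License required.

Annual Registration, Commercial Registration, Regulatory License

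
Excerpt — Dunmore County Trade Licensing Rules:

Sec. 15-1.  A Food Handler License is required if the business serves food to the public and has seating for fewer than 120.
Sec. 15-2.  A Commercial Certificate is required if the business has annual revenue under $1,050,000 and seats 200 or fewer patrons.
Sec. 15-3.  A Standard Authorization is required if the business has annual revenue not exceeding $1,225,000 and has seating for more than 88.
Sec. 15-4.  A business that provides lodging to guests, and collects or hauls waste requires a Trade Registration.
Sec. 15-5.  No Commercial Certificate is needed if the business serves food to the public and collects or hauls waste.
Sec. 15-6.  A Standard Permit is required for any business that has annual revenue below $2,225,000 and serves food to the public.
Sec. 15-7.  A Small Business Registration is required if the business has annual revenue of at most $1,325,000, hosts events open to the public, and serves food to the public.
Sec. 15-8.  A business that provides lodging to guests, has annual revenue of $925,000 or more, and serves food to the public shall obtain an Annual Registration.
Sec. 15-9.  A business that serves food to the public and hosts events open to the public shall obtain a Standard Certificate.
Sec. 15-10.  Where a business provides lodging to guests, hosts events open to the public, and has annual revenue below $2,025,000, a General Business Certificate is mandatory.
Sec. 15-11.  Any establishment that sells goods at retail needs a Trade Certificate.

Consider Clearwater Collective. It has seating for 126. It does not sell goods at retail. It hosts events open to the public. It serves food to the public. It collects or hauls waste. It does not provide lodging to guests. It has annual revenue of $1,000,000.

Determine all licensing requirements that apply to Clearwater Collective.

Sec. 15-1. serves food to the public; seating 126 ≥ 120 → Food Handler License not required.
Sec. 15-2. revenue $1,000,000 < $1,050,000; seating 126 ≤ 200 → Commercial Certificate required.
Sec. 15-3. revenue $1,000,000 ≤ $1,225,000; seating 126 > 88 → Standard Authorization required.
Sec. 15-4. does not provide lodging to guests; collects or hauls waste → Trade Registration not required.
Sec. 15-5. serves food to the public; collects or hauls waste → exempt from Commercial Certificate.
Sec. 15-6. revenue $1,000,000 < $2,225,000; serves food to the public → Standard Permit required.
Sec. 15-7. revenue $1,000,000 ≤ $1,325,000; hosts events open to the public; serves food to the public → Small Business Registration required.
Sec. 15-8. does not provide lodging to guests; revenue $1,000,000 ≥ $925,000; serves food to the public → Annual Registration not required.
Sec. 15-9. serves food to the public; hosts events open to the public → Standard Certificate required.
Sec. 15-10. does not provide lodging to guests; hosts events open to the public; revenue $1,000,000 < $2,025,000 → General Business Certificate not required.
Sec. 15-11. does not sell goods at retail → Trade Certificate not required.

Small Business Registration, Standard Authorization, Standard Certificate, Standard Permit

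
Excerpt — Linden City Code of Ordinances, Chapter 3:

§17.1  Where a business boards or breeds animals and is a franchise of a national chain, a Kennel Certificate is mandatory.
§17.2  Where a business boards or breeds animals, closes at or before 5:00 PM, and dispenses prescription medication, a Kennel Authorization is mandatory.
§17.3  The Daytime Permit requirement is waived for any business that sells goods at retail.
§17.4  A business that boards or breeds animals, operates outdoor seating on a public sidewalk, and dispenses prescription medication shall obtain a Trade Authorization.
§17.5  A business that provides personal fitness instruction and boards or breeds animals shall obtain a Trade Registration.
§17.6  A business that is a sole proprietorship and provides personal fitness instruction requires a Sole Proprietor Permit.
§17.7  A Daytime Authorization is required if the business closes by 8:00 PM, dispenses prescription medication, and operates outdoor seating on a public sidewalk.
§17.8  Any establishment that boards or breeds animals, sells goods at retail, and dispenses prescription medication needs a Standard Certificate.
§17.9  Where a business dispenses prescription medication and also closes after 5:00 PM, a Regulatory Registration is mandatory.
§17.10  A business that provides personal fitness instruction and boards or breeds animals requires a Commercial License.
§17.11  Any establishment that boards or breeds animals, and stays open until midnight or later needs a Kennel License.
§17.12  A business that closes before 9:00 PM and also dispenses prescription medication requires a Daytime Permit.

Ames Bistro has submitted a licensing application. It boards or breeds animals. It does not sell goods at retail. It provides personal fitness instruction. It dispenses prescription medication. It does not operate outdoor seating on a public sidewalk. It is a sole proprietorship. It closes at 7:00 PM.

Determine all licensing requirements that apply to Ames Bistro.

§17.1 boards or breeds animals; is a sole proprietorship (not: is a franchise of a national chain) → Kennel Certificate not required.
§17.2 boards or breeds animals; closes 7:00 PM, after 5:00 PM; dispenses prescription medication → Kennel Authorization not required.
§17.3 does not sell goods at retail → Daytime Permit exemption does not apply.
§17.4 boards or breeds animals; does not operate outdoor seating on a public sidewalk; dispenses prescription medication → Trade Authorization not required.
§17.5 provides personal fitness instruction; boards or breeds animals → Trade Registration required.
§17.6 is a sole proprietorship; provides personal fitness instruction → Sole Proprietor Permit required.
§17.7 closes 7:00 PM, at/before 8:00 PM; dispenses prescription medication; does not operate outdoor seating on a public sidewalk → Daytime Authorization not required.
§17.8 boards or breeds animals; does not sell goods at retail; dispenses prescription medication → Standard Certificate not required.
§17.9 dispenses prescription medication; closes 7:00 PM, after 5:00 PM → Regulatory Registration required.
§17.10 provides personal fitness instruction; boards or breeds animals → Commercial License required.
§17.11 boards or breeds animals; closes 7:00 PM, at/before midnight → Kennel License not required.
§17.12 closes 7:00 PM, at/before 9:00 PM; dispenses prescription medication → Daytime Permit required.

Commercial License, Daytime Permit, Regulatory Registration, Sole Proprietor Permit, Trade Registration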